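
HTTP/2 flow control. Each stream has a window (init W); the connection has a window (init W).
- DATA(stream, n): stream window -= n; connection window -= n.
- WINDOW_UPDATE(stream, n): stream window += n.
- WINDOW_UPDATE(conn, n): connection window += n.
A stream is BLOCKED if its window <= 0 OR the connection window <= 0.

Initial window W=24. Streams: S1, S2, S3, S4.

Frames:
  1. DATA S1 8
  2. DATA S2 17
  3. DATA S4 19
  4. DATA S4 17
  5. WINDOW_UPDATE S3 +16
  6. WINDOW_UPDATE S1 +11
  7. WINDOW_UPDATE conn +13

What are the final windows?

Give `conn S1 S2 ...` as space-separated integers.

Answer: -24 27 7 40 -12

Derivation:
Op 1: conn=16 S1=16 S2=24 S3=24 S4=24 blocked=[]
Op 2: conn=-1 S1=16 S2=7 S3=24 S4=24 blocked=[1, 2, 3, 4]
Op 3: conn=-20 S1=16 S2=7 S3=24 S4=5 blocked=[1, 2, 3, 4]
Op 4: conn=-37 S1=16 S2=7 S3=24 S4=-12 blocked=[1, 2, 3, 4]
Op 5: conn=-37 S1=16 S2=7 S3=40 S4=-12 blocked=[1, 2, 3, 4]
Op 6: conn=-37 S1=27 S2=7 S3=40 S4=-12 blocked=[1, 2, 3, 4]
Op 7: conn=-24 S1=27 S2=7 S3=40 S4=-12 blocked=[1, 2, 3, 4]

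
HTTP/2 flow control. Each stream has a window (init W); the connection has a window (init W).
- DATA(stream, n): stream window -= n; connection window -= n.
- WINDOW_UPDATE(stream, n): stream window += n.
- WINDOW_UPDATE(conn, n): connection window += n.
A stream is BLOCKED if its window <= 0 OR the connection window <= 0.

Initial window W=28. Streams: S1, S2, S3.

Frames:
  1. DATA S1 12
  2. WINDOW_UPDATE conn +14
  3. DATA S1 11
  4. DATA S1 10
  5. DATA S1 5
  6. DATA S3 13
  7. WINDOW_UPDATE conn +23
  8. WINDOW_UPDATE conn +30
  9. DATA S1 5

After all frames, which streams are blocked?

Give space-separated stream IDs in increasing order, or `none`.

Op 1: conn=16 S1=16 S2=28 S3=28 blocked=[]
Op 2: conn=30 S1=16 S2=28 S3=28 blocked=[]
Op 3: conn=19 S1=5 S2=28 S3=28 blocked=[]
Op 4: conn=9 S1=-5 S2=28 S3=28 blocked=[1]
Op 5: conn=4 S1=-10 S2=28 S3=28 blocked=[1]
Op 6: conn=-9 S1=-10 S2=28 S3=15 blocked=[1, 2, 3]
Op 7: conn=14 S1=-10 S2=28 S3=15 blocked=[1]
Op 8: conn=44 S1=-10 S2=28 S3=15 blocked=[1]
Op 9: conn=39 S1=-15 S2=28 S3=15 blocked=[1]

Answer: S1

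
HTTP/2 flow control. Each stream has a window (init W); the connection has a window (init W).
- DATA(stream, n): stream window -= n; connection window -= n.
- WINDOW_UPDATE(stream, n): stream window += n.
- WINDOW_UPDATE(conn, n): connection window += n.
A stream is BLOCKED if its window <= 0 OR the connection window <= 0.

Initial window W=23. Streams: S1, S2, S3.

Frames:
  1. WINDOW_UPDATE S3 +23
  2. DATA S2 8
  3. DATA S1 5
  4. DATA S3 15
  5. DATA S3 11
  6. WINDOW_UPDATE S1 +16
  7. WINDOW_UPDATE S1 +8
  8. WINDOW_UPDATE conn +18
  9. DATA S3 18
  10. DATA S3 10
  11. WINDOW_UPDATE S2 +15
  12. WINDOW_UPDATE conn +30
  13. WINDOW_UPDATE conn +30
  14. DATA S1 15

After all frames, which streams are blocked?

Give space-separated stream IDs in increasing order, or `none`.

Answer: S3

Derivation:
Op 1: conn=23 S1=23 S2=23 S3=46 blocked=[]
Op 2: conn=15 S1=23 S2=15 S3=46 blocked=[]
Op 3: conn=10 S1=18 S2=15 S3=46 blocked=[]
Op 4: conn=-5 S1=18 S2=15 S3=31 blocked=[1, 2, 3]
Op 5: conn=-16 S1=18 S2=15 S3=20 blocked=[1, 2, 3]
Op 6: conn=-16 S1=34 S2=15 S3=20 blocked=[1, 2, 3]
Op 7: conn=-16 S1=42 S2=15 S3=20 blocked=[1, 2, 3]
Op 8: conn=2 S1=42 S2=15 S3=20 blocked=[]
Op 9: conn=-16 S1=42 S2=15 S3=2 blocked=[1, 2, 3]
Op 10: conn=-26 S1=42 S2=15 S3=-8 blocked=[1, 2, 3]
Op 11: conn=-26 S1=42 S2=30 S3=-8 blocked=[1, 2, 3]
Op 12: conn=4 S1=42 S2=30 S3=-8 blocked=[3]
Op 13: conn=34 S1=42 S2=30 S3=-8 blocked=[3]
Op 14: conn=19 S1=27 S2=30 S3=-8 blocked=[3]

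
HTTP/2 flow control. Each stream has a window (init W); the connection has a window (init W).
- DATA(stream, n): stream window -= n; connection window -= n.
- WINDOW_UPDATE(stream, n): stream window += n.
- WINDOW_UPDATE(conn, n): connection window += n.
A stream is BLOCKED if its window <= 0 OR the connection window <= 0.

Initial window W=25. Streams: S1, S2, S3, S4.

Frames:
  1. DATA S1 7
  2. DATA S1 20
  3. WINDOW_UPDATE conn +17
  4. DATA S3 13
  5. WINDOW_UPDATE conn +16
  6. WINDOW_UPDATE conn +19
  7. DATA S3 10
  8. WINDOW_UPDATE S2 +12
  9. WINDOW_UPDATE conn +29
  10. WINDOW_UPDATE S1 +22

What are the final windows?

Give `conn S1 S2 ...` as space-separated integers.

Op 1: conn=18 S1=18 S2=25 S3=25 S4=25 blocked=[]
Op 2: conn=-2 S1=-2 S2=25 S3=25 S4=25 blocked=[1, 2, 3, 4]
Op 3: conn=15 S1=-2 S2=25 S3=25 S4=25 blocked=[1]
Op 4: conn=2 S1=-2 S2=25 S3=12 S4=25 blocked=[1]
Op 5: conn=18 S1=-2 S2=25 S3=12 S4=25 blocked=[1]
Op 6: conn=37 S1=-2 S2=25 S3=12 S4=25 blocked=[1]
Op 7: conn=27 S1=-2 S2=25 S3=2 S4=25 blocked=[1]
Op 8: conn=27 S1=-2 S2=37 S3=2 S4=25 blocked=[1]
Op 9: conn=56 S1=-2 S2=37 S3=2 S4=25 blocked=[1]
Op 10: conn=56 S1=20 S2=37 S3=2 S4=25 blocked=[]

Answer: 56 20 37 2 25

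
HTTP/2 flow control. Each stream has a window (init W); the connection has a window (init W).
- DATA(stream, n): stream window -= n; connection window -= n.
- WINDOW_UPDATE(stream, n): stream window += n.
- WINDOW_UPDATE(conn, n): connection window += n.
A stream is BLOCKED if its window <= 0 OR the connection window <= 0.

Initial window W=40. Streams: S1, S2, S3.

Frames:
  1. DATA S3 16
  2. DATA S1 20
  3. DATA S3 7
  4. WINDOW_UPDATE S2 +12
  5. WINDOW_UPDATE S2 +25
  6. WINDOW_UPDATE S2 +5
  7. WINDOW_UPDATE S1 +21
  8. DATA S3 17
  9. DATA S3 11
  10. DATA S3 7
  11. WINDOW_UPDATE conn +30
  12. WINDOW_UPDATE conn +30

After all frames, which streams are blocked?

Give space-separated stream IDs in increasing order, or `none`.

Answer: S3

Derivation:
Op 1: conn=24 S1=40 S2=40 S3=24 blocked=[]
Op 2: conn=4 S1=20 S2=40 S3=24 blocked=[]
Op 3: conn=-3 S1=20 S2=40 S3=17 blocked=[1, 2, 3]
Op 4: conn=-3 S1=20 S2=52 S3=17 blocked=[1, 2, 3]
Op 5: conn=-3 S1=20 S2=77 S3=17 blocked=[1, 2, 3]
Op 6: conn=-3 S1=20 S2=82 S3=17 blocked=[1, 2, 3]
Op 7: conn=-3 S1=41 S2=82 S3=17 blocked=[1, 2, 3]
Op 8: conn=-20 S1=41 S2=82 S3=0 blocked=[1, 2, 3]
Op 9: conn=-31 S1=41 S2=82 S3=-11 blocked=[1, 2, 3]
Op 10: conn=-38 S1=41 S2=82 S3=-18 blocked=[1, 2, 3]
Op 11: conn=-8 S1=41 S2=82 S3=-18 blocked=[1, 2, 3]
Op 12: conn=22 S1=41 S2=82 S3=-18 blocked=[3]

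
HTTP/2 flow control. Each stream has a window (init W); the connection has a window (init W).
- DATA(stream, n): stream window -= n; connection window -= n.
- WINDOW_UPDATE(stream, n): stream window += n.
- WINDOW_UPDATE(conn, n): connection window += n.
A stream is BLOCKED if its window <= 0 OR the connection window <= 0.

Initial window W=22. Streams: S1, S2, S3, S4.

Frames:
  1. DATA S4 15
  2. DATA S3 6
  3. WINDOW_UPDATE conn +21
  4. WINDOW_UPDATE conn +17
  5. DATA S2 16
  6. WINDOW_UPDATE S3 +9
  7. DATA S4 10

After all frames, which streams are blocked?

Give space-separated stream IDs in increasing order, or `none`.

Op 1: conn=7 S1=22 S2=22 S3=22 S4=7 blocked=[]
Op 2: conn=1 S1=22 S2=22 S3=16 S4=7 blocked=[]
Op 3: conn=22 S1=22 S2=22 S3=16 S4=7 blocked=[]
Op 4: conn=39 S1=22 S2=22 S3=16 S4=7 blocked=[]
Op 5: conn=23 S1=22 S2=6 S3=16 S4=7 blocked=[]
Op 6: conn=23 S1=22 S2=6 S3=25 S4=7 blocked=[]
Op 7: conn=13 S1=22 S2=6 S3=25 S4=-3 blocked=[4]

Answer: S4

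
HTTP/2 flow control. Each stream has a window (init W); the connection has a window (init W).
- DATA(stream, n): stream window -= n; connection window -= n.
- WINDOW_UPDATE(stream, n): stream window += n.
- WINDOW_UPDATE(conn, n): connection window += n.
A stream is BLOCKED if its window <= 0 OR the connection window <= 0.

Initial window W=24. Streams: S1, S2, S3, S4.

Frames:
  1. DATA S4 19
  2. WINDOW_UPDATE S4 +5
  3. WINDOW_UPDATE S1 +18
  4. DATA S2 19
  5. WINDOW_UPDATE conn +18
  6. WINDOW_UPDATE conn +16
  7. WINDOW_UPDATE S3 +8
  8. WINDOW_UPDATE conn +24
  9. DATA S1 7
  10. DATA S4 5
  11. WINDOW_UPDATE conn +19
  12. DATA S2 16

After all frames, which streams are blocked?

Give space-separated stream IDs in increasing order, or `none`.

Op 1: conn=5 S1=24 S2=24 S3=24 S4=5 blocked=[]
Op 2: conn=5 S1=24 S2=24 S3=24 S4=10 blocked=[]
Op 3: conn=5 S1=42 S2=24 S3=24 S4=10 blocked=[]
Op 4: conn=-14 S1=42 S2=5 S3=24 S4=10 blocked=[1, 2, 3, 4]
Op 5: conn=4 S1=42 S2=5 S3=24 S4=10 blocked=[]
Op 6: conn=20 S1=42 S2=5 S3=24 S4=10 blocked=[]
Op 7: conn=20 S1=42 S2=5 S3=32 S4=10 blocked=[]
Op 8: conn=44 S1=42 S2=5 S3=32 S4=10 blocked=[]
Op 9: conn=37 S1=35 S2=5 S3=32 S4=10 blocked=[]
Op 10: conn=32 S1=35 S2=5 S3=32 S4=5 blocked=[]
Op 11: conn=51 S1=35 S2=5 S3=32 S4=5 blocked=[]
Op 12: conn=35 S1=35 S2=-11 S3=32 S4=5 blocked=[2]

Answer: S2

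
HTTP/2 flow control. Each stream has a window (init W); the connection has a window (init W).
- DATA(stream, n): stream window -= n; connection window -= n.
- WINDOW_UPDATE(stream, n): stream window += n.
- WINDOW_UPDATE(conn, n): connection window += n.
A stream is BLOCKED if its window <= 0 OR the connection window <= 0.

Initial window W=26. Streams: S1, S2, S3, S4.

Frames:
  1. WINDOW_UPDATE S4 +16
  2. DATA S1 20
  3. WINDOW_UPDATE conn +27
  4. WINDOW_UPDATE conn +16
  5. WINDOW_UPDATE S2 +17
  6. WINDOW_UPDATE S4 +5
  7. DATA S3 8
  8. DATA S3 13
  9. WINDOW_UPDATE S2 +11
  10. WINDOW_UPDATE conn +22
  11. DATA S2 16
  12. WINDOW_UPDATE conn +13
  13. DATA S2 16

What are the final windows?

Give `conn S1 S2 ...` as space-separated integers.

Answer: 31 6 22 5 47

Derivation:
Op 1: conn=26 S1=26 S2=26 S3=26 S4=42 blocked=[]
Op 2: conn=6 S1=6 S2=26 S3=26 S4=42 blocked=[]
Op 3: conn=33 S1=6 S2=26 S3=26 S4=42 blocked=[]
Op 4: conn=49 S1=6 S2=26 S3=26 S4=42 blocked=[]
Op 5: conn=49 S1=6 S2=43 S3=26 S4=42 blocked=[]
Op 6: conn=49 S1=6 S2=43 S3=26 S4=47 blocked=[]
Op 7: conn=41 S1=6 S2=43 S3=18 S4=47 blocked=[]
Op 8: conn=28 S1=6 S2=43 S3=5 S4=47 blocked=[]
Op 9: conn=28 S1=6 S2=54 S3=5 S4=47 blocked=[]
Op 10: conn=50 S1=6 S2=54 S3=5 S4=47 blocked=[]
Op 11: conn=34 S1=6 S2=38 S3=5 S4=47 blocked=[]
Op 12: conn=47 S1=6 S2=38 S3=5 S4=47 blocked=[]
Op 13: conn=31 S1=6 S2=22 S3=5 S4=47 blocked=[]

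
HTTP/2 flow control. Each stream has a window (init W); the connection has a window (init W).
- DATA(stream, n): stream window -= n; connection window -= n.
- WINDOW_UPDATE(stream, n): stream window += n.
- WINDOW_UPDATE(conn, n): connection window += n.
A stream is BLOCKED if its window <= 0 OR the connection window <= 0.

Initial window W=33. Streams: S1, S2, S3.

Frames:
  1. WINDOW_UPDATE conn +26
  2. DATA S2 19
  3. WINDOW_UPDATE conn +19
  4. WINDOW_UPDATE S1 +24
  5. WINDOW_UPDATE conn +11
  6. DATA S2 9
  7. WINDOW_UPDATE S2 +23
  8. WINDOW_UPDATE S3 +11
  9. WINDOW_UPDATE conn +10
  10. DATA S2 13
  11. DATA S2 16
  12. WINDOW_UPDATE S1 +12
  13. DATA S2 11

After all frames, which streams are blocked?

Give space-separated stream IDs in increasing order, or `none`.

Answer: S2

Derivation:
Op 1: conn=59 S1=33 S2=33 S3=33 blocked=[]
Op 2: conn=40 S1=33 S2=14 S3=33 blocked=[]
Op 3: conn=59 S1=33 S2=14 S3=33 blocked=[]
Op 4: conn=59 S1=57 S2=14 S3=33 blocked=[]
Op 5: conn=70 S1=57 S2=14 S3=33 blocked=[]
Op 6: conn=61 S1=57 S2=5 S3=33 blocked=[]
Op 7: conn=61 S1=57 S2=28 S3=33 blocked=[]
Op 8: conn=61 S1=57 S2=28 S3=44 blocked=[]
Op 9: conn=71 S1=57 S2=28 S3=44 blocked=[]
Op 10: conn=58 S1=57 S2=15 S3=44 blocked=[]
Op 11: conn=42 S1=57 S2=-1 S3=44 blocked=[2]
Op 12: conn=42 S1=69 S2=-1 S3=44 blocked=[2]
Op 13: conn=31 S1=69 S2=-12 S3=44 blocked=[2]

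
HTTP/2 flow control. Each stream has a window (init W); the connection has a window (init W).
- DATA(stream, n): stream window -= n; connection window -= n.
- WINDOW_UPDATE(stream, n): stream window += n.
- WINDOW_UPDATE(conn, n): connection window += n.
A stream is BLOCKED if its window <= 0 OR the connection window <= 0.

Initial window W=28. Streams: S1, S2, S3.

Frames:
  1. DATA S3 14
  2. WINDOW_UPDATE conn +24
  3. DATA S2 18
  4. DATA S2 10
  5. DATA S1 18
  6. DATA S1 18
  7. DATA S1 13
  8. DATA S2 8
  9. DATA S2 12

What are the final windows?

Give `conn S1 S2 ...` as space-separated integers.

Answer: -59 -21 -20 14

Derivation:
Op 1: conn=14 S1=28 S2=28 S3=14 blocked=[]
Op 2: conn=38 S1=28 S2=28 S3=14 blocked=[]
Op 3: conn=20 S1=28 S2=10 S3=14 blocked=[]
Op 4: conn=10 S1=28 S2=0 S3=14 blocked=[2]
Op 5: conn=-8 S1=10 S2=0 S3=14 blocked=[1, 2, 3]
Op 6: conn=-26 S1=-8 S2=0 S3=14 blocked=[1, 2, 3]
Op 7: conn=-39 S1=-21 S2=0 S3=14 blocked=[1, 2, 3]
Op 8: conn=-47 S1=-21 S2=-8 S3=14 blocked=[1, 2, 3]
Op 9: conn=-59 S1=-21 S2=-20 S3=14 blocked=[1, 2, 3]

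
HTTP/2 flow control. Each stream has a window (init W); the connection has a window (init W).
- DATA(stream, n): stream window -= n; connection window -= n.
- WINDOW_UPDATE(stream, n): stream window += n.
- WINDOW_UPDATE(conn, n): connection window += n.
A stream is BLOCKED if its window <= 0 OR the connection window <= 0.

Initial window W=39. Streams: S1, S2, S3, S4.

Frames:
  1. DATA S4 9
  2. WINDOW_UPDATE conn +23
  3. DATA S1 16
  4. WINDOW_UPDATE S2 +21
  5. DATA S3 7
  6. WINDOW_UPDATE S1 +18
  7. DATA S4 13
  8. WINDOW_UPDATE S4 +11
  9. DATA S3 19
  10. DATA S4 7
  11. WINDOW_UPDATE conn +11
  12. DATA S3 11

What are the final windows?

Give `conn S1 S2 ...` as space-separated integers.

Answer: -9 41 60 2 21

Derivation:
Op 1: conn=30 S1=39 S2=39 S3=39 S4=30 blocked=[]
Op 2: conn=53 S1=39 S2=39 S3=39 S4=30 blocked=[]
Op 3: conn=37 S1=23 S2=39 S3=39 S4=30 blocked=[]
Op 4: conn=37 S1=23 S2=60 S3=39 S4=30 blocked=[]
Op 5: conn=30 S1=23 S2=60 S3=32 S4=30 blocked=[]
Op 6: conn=30 S1=41 S2=60 S3=32 S4=30 blocked=[]
Op 7: conn=17 S1=41 S2=60 S3=32 S4=17 blocked=[]
Op 8: conn=17 S1=41 S2=60 S3=32 S4=28 blocked=[]
Op 9: conn=-2 S1=41 S2=60 S3=13 S4=28 blocked=[1, 2, 3, 4]
Op 10: conn=-9 S1=41 S2=60 S3=13 S4=21 blocked=[1, 2, 3, 4]
Op 11: conn=2 S1=41 S2=60 S3=13 S4=21 blocked=[]
Op 12: conn=-9 S1=41 S2=60 S3=2 S4=21 blocked=[1, 2, 3, 4]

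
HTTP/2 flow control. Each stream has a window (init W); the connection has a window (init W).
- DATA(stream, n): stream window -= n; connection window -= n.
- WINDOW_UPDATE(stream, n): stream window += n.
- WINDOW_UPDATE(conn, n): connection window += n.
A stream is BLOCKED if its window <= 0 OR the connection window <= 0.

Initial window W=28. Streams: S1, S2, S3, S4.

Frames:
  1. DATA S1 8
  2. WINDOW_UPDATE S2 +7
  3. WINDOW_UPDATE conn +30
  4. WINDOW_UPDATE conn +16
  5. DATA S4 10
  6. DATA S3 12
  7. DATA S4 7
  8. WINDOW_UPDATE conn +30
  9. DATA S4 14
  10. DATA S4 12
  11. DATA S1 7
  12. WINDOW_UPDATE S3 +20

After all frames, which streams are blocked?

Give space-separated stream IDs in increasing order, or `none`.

Answer: S4

Derivation:
Op 1: conn=20 S1=20 S2=28 S3=28 S4=28 blocked=[]
Op 2: conn=20 S1=20 S2=35 S3=28 S4=28 blocked=[]
Op 3: conn=50 S1=20 S2=35 S3=28 S4=28 blocked=[]
Op 4: conn=66 S1=20 S2=35 S3=28 S4=28 blocked=[]
Op 5: conn=56 S1=20 S2=35 S3=28 S4=18 blocked=[]
Op 6: conn=44 S1=20 S2=35 S3=16 S4=18 blocked=[]
Op 7: conn=37 S1=20 S2=35 S3=16 S4=11 blocked=[]
Op 8: conn=67 S1=20 S2=35 S3=16 S4=11 blocked=[]
Op 9: conn=53 S1=20 S2=35 S3=16 S4=-3 blocked=[4]
Op 10: conn=41 S1=20 S2=35 S3=16 S4=-15 blocked=[4]
Op 11: conn=34 S1=13 S2=35 S3=16 S4=-15 blocked=[4]
Op 12: conn=34 S1=13 S2=35 S3=36 S4=-15 blocked=[4]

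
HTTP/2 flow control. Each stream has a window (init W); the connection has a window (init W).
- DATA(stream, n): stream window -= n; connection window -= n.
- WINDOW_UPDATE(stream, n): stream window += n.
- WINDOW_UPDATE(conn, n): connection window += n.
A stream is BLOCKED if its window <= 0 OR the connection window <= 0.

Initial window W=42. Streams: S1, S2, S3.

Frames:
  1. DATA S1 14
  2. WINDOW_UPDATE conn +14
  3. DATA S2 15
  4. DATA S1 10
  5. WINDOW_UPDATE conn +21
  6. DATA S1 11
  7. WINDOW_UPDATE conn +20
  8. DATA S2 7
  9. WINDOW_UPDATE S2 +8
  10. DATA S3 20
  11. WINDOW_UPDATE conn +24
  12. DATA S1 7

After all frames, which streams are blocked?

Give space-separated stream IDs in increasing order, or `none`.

Answer: S1

Derivation:
Op 1: conn=28 S1=28 S2=42 S3=42 blocked=[]
Op 2: conn=42 S1=28 S2=42 S3=42 blocked=[]
Op 3: conn=27 S1=28 S2=27 S3=42 blocked=[]
Op 4: conn=17 S1=18 S2=27 S3=42 blocked=[]
Op 5: conn=38 S1=18 S2=27 S3=42 blocked=[]
Op 6: conn=27 S1=7 S2=27 S3=42 blocked=[]
Op 7: conn=47 S1=7 S2=27 S3=42 blocked=[]
Op 8: conn=40 S1=7 S2=20 S3=42 blocked=[]
Op 9: conn=40 S1=7 S2=28 S3=42 blocked=[]
Op 10: conn=20 S1=7 S2=28 S3=22 blocked=[]
Op 11: conn=44 S1=7 S2=28 S3=22 blocked=[]
Op 12: conn=37 S1=0 S2=28 S3=22 blocked=[1]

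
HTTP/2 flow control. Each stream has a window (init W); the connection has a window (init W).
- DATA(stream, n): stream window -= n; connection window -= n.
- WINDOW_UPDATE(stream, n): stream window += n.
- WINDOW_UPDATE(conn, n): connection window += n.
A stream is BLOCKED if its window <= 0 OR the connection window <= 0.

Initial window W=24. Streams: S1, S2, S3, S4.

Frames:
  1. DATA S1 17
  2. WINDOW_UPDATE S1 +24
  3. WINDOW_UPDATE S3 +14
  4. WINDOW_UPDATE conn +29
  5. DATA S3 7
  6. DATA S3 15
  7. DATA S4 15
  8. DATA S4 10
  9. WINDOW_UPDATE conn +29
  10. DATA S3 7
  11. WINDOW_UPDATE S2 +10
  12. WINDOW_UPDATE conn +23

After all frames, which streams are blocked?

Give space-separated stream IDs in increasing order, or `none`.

Op 1: conn=7 S1=7 S2=24 S3=24 S4=24 blocked=[]
Op 2: conn=7 S1=31 S2=24 S3=24 S4=24 blocked=[]
Op 3: conn=7 S1=31 S2=24 S3=38 S4=24 blocked=[]
Op 4: conn=36 S1=31 S2=24 S3=38 S4=24 blocked=[]
Op 5: conn=29 S1=31 S2=24 S3=31 S4=24 blocked=[]
Op 6: conn=14 S1=31 S2=24 S3=16 S4=24 blocked=[]
Op 7: conn=-1 S1=31 S2=24 S3=16 S4=9 blocked=[1, 2, 3, 4]
Op 8: conn=-11 S1=31 S2=24 S3=16 S4=-1 blocked=[1, 2, 3, 4]
Op 9: conn=18 S1=31 S2=24 S3=16 S4=-1 blocked=[4]
Op 10: conn=11 S1=31 S2=24 S3=9 S4=-1 blocked=[4]
Op 11: conn=11 S1=31 S2=34 S3=9 S4=-1 blocked=[4]
Op 12: conn=34 S1=31 S2=34 S3=9 S4=-1 blocked=[4]

Answer: S4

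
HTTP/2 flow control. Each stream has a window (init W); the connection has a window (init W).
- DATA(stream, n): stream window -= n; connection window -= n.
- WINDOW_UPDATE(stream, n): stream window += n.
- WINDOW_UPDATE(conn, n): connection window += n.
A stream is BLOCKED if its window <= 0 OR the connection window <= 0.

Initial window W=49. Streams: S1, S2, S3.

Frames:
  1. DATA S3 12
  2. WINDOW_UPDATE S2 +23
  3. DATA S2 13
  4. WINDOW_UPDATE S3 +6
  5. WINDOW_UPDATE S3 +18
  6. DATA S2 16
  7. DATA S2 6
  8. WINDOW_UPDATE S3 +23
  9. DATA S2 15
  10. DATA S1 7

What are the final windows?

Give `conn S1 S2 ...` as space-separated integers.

Op 1: conn=37 S1=49 S2=49 S3=37 blocked=[]
Op 2: conn=37 S1=49 S2=72 S3=37 blocked=[]
Op 3: conn=24 S1=49 S2=59 S3=37 blocked=[]
Op 4: conn=24 S1=49 S2=59 S3=43 blocked=[]
Op 5: conn=24 S1=49 S2=59 S3=61 blocked=[]
Op 6: conn=8 S1=49 S2=43 S3=61 blocked=[]
Op 7: conn=2 S1=49 S2=37 S3=61 blocked=[]
Op 8: conn=2 S1=49 S2=37 S3=84 blocked=[]
Op 9: conn=-13 S1=49 S2=22 S3=84 blocked=[1, 2, 3]
Op 10: conn=-20 S1=42 S2=22 S3=84 blocked=[1, 2, 3]

Answer: -20 42 22 84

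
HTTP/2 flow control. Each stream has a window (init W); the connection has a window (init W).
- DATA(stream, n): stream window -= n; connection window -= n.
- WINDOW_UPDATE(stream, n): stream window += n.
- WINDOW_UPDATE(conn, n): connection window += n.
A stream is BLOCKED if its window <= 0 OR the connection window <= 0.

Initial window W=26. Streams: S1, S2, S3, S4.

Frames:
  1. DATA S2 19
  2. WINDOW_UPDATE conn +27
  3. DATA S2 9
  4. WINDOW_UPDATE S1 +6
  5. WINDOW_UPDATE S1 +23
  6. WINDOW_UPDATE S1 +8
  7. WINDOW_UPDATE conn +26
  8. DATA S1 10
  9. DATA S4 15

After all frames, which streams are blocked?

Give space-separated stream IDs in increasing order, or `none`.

Op 1: conn=7 S1=26 S2=7 S3=26 S4=26 blocked=[]
Op 2: conn=34 S1=26 S2=7 S3=26 S4=26 blocked=[]
Op 3: conn=25 S1=26 S2=-2 S3=26 S4=26 blocked=[2]
Op 4: conn=25 S1=32 S2=-2 S3=26 S4=26 blocked=[2]
Op 5: conn=25 S1=55 S2=-2 S3=26 S4=26 blocked=[2]
Op 6: conn=25 S1=63 S2=-2 S3=26 S4=26 blocked=[2]
Op 7: conn=51 S1=63 S2=-2 S3=26 S4=26 blocked=[2]
Op 8: conn=41 S1=53 S2=-2 S3=26 S4=26 blocked=[2]
Op 9: conn=26 S1=53 S2=-2 S3=26 S4=11 blocked=[2]

Answer: S2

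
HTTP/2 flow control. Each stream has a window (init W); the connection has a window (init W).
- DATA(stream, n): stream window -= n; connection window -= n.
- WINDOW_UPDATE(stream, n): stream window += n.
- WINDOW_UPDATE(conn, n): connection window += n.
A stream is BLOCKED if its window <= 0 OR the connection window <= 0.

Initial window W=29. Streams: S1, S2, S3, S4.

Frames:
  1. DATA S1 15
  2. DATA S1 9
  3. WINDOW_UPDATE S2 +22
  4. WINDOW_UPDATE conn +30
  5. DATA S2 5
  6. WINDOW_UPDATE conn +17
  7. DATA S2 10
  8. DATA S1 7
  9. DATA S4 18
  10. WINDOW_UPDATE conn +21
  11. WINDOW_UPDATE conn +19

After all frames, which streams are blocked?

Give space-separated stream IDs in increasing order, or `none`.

Answer: S1

Derivation:
Op 1: conn=14 S1=14 S2=29 S3=29 S4=29 blocked=[]
Op 2: conn=5 S1=5 S2=29 S3=29 S4=29 blocked=[]
Op 3: conn=5 S1=5 S2=51 S3=29 S4=29 blocked=[]
Op 4: conn=35 S1=5 S2=51 S3=29 S4=29 blocked=[]
Op 5: conn=30 S1=5 S2=46 S3=29 S4=29 blocked=[]
Op 6: conn=47 S1=5 S2=46 S3=29 S4=29 blocked=[]
Op 7: conn=37 S1=5 S2=36 S3=29 S4=29 blocked=[]
Op 8: conn=30 S1=-2 S2=36 S3=29 S4=29 blocked=[1]
Op 9: conn=12 S1=-2 S2=36 S3=29 S4=11 blocked=[1]
Op 10: conn=33 S1=-2 S2=36 S3=29 S4=11 blocked=[1]
Op 11: conn=52 S1=-2 S2=36 S3=29 S4=11 blocked=[1]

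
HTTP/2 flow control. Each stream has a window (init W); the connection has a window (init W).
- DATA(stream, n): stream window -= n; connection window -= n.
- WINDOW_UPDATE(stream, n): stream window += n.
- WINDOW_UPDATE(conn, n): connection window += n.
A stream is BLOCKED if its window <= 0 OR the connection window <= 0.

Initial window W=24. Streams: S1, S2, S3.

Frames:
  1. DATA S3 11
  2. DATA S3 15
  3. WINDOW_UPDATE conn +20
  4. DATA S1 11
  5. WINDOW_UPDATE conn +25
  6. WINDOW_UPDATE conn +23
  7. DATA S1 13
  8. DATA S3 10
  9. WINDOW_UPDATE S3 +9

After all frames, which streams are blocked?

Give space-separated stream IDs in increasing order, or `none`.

Answer: S1 S3

Derivation:
Op 1: conn=13 S1=24 S2=24 S3=13 blocked=[]
Op 2: conn=-2 S1=24 S2=24 S3=-2 blocked=[1, 2, 3]
Op 3: conn=18 S1=24 S2=24 S3=-2 blocked=[3]
Op 4: conn=7 S1=13 S2=24 S3=-2 blocked=[3]
Op 5: conn=32 S1=13 S2=24 S3=-2 blocked=[3]
Op 6: conn=55 S1=13 S2=24 S3=-2 blocked=[3]
Op 7: conn=42 S1=0 S2=24 S3=-2 blocked=[1, 3]
Op 8: conn=32 S1=0 S2=24 S3=-12 blocked=[1, 3]
Op 9: conn=32 S1=0 S2=24 S3=-3 blocked=[1, 3]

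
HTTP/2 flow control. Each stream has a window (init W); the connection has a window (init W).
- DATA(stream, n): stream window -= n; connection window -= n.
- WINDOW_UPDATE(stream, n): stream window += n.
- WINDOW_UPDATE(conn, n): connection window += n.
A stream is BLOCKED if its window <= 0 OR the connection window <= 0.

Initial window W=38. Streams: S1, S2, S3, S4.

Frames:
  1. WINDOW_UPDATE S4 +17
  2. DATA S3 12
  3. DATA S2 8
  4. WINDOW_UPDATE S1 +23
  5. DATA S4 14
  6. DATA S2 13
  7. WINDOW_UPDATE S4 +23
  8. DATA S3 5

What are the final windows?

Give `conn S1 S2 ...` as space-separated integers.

Answer: -14 61 17 21 64

Derivation:
Op 1: conn=38 S1=38 S2=38 S3=38 S4=55 blocked=[]
Op 2: conn=26 S1=38 S2=38 S3=26 S4=55 blocked=[]
Op 3: conn=18 S1=38 S2=30 S3=26 S4=55 blocked=[]
Op 4: conn=18 S1=61 S2=30 S3=26 S4=55 blocked=[]
Op 5: conn=4 S1=61 S2=30 S3=26 S4=41 blocked=[]
Op 6: conn=-9 S1=61 S2=17 S3=26 S4=41 blocked=[1, 2, 3, 4]
Op 7: conn=-9 S1=61 S2=17 S3=26 S4=64 blocked=[1, 2, 3, 4]
Op 8: conn=-14 S1=61 S2=17 S3=21 S4=64 blocked=[1, 2, 3, 4]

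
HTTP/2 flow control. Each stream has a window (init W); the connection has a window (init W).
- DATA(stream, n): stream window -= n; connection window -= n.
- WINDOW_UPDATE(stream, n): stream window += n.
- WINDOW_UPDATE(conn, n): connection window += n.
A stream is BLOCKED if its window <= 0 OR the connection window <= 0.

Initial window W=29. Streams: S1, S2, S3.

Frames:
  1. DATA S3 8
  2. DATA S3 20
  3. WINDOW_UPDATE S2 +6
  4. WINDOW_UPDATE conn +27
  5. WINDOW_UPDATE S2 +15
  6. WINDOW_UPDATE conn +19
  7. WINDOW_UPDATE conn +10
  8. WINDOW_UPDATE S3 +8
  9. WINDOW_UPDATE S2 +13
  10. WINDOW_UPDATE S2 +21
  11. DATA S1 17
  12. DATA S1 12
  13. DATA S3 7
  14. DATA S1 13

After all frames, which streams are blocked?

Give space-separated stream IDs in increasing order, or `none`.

Op 1: conn=21 S1=29 S2=29 S3=21 blocked=[]
Op 2: conn=1 S1=29 S2=29 S3=1 blocked=[]
Op 3: conn=1 S1=29 S2=35 S3=1 blocked=[]
Op 4: conn=28 S1=29 S2=35 S3=1 blocked=[]
Op 5: conn=28 S1=29 S2=50 S3=1 blocked=[]
Op 6: conn=47 S1=29 S2=50 S3=1 blocked=[]
Op 7: conn=57 S1=29 S2=50 S3=1 blocked=[]
Op 8: conn=57 S1=29 S2=50 S3=9 blocked=[]
Op 9: conn=57 S1=29 S2=63 S3=9 blocked=[]
Op 10: conn=57 S1=29 S2=84 S3=9 blocked=[]
Op 11: conn=40 S1=12 S2=84 S3=9 blocked=[]
Op 12: conn=28 S1=0 S2=84 S3=9 blocked=[1]
Op 13: conn=21 S1=0 S2=84 S3=2 blocked=[1]
Op 14: conn=8 S1=-13 S2=84 S3=2 blocked=[1]

Answer: S1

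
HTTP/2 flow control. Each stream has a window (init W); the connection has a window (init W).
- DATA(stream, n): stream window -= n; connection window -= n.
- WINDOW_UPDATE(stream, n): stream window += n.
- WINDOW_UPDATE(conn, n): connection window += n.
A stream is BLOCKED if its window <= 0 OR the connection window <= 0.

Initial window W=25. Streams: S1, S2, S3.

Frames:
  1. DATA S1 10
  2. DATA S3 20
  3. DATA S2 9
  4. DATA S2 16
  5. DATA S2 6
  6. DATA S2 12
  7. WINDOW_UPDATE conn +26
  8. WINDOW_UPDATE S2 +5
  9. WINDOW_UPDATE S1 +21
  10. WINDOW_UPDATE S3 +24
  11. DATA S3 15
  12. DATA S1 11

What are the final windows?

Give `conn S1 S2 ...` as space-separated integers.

Op 1: conn=15 S1=15 S2=25 S3=25 blocked=[]
Op 2: conn=-5 S1=15 S2=25 S3=5 blocked=[1, 2, 3]
Op 3: conn=-14 S1=15 S2=16 S3=5 blocked=[1, 2, 3]
Op 4: conn=-30 S1=15 S2=0 S3=5 blocked=[1, 2, 3]
Op 5: conn=-36 S1=15 S2=-6 S3=5 blocked=[1, 2, 3]
Op 6: conn=-48 S1=15 S2=-18 S3=5 blocked=[1, 2, 3]
Op 7: conn=-22 S1=15 S2=-18 S3=5 blocked=[1, 2, 3]
Op 8: conn=-22 S1=15 S2=-13 S3=5 blocked=[1, 2, 3]
Op 9: conn=-22 S1=36 S2=-13 S3=5 blocked=[1, 2, 3]
Op 10: conn=-22 S1=36 S2=-13 S3=29 blocked=[1, 2, 3]
Op 11: conn=-37 S1=36 S2=-13 S3=14 blocked=[1, 2, 3]
Op 12: conn=-48 S1=25 S2=-13 S3=14 blocked=[1, 2, 3]

Answer: -48 25 -13 14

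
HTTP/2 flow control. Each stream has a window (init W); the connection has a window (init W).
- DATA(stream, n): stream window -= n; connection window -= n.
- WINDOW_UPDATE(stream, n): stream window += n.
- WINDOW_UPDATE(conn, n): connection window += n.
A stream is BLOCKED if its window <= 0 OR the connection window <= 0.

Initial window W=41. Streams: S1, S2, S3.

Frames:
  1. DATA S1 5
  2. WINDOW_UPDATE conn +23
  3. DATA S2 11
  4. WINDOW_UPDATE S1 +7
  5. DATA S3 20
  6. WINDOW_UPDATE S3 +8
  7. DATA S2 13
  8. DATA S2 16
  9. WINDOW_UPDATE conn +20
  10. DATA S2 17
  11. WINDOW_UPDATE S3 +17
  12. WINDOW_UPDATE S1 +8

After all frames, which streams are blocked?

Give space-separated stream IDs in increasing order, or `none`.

Op 1: conn=36 S1=36 S2=41 S3=41 blocked=[]
Op 2: conn=59 S1=36 S2=41 S3=41 blocked=[]
Op 3: conn=48 S1=36 S2=30 S3=41 blocked=[]
Op 4: conn=48 S1=43 S2=30 S3=41 blocked=[]
Op 5: conn=28 S1=43 S2=30 S3=21 blocked=[]
Op 6: conn=28 S1=43 S2=30 S3=29 blocked=[]
Op 7: conn=15 S1=43 S2=17 S3=29 blocked=[]
Op 8: conn=-1 S1=43 S2=1 S3=29 blocked=[1, 2, 3]
Op 9: conn=19 S1=43 S2=1 S3=29 blocked=[]
Op 10: conn=2 S1=43 S2=-16 S3=29 blocked=[2]
Op 11: conn=2 S1=43 S2=-16 S3=46 blocked=[2]
Op 12: conn=2 S1=51 S2=-16 S3=46 blocked=[2]

Answer: S2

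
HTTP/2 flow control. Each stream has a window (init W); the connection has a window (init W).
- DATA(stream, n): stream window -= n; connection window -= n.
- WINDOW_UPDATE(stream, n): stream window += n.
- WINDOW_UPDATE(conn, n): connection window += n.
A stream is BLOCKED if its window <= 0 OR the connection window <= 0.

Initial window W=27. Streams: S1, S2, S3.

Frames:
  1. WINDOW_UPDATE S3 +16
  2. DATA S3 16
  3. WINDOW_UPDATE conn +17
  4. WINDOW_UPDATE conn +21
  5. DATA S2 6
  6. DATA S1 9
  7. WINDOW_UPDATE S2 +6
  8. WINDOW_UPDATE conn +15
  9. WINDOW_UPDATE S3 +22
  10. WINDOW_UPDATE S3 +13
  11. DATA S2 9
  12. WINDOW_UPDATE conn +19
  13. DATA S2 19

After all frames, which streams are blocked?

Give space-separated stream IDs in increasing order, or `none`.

Answer: S2

Derivation:
Op 1: conn=27 S1=27 S2=27 S3=43 blocked=[]
Op 2: conn=11 S1=27 S2=27 S3=27 blocked=[]
Op 3: conn=28 S1=27 S2=27 S3=27 blocked=[]
Op 4: conn=49 S1=27 S2=27 S3=27 blocked=[]
Op 5: conn=43 S1=27 S2=21 S3=27 blocked=[]
Op 6: conn=34 S1=18 S2=21 S3=27 blocked=[]
Op 7: conn=34 S1=18 S2=27 S3=27 blocked=[]
Op 8: conn=49 S1=18 S2=27 S3=27 blocked=[]
Op 9: conn=49 S1=18 S2=27 S3=49 blocked=[]
Op 10: conn=49 S1=18 S2=27 S3=62 blocked=[]
Op 11: conn=40 S1=18 S2=18 S3=62 blocked=[]
Op 12: conn=59 S1=18 S2=18 S3=62 blocked=[]
Op 13: conn=40 S1=18 S2=-1 S3=62 blocked=[2]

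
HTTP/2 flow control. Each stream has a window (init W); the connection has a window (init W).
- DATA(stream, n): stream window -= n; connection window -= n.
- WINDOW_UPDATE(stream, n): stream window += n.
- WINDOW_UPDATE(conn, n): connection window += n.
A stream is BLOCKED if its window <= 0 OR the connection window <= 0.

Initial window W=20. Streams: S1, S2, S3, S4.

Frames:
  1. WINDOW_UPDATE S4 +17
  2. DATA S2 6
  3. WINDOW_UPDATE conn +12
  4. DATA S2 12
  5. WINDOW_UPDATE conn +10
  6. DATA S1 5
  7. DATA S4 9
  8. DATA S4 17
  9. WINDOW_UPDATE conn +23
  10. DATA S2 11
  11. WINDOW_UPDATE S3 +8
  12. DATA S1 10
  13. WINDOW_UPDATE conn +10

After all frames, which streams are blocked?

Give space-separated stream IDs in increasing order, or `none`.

Op 1: conn=20 S1=20 S2=20 S3=20 S4=37 blocked=[]
Op 2: conn=14 S1=20 S2=14 S3=20 S4=37 blocked=[]
Op 3: conn=26 S1=20 S2=14 S3=20 S4=37 blocked=[]
Op 4: conn=14 S1=20 S2=2 S3=20 S4=37 blocked=[]
Op 5: conn=24 S1=20 S2=2 S3=20 S4=37 blocked=[]
Op 6: conn=19 S1=15 S2=2 S3=20 S4=37 blocked=[]
Op 7: conn=10 S1=15 S2=2 S3=20 S4=28 blocked=[]
Op 8: conn=-7 S1=15 S2=2 S3=20 S4=11 blocked=[1, 2, 3, 4]
Op 9: conn=16 S1=15 S2=2 S3=20 S4=11 blocked=[]
Op 10: conn=5 S1=15 S2=-9 S3=20 S4=11 blocked=[2]
Op 11: conn=5 S1=15 S2=-9 S3=28 S4=11 blocked=[2]
Op 12: conn=-5 S1=5 S2=-9 S3=28 S4=11 blocked=[1, 2, 3, 4]
Op 13: conn=5 S1=5 S2=-9 S3=28 S4=11 blocked=[2]

Answer: S2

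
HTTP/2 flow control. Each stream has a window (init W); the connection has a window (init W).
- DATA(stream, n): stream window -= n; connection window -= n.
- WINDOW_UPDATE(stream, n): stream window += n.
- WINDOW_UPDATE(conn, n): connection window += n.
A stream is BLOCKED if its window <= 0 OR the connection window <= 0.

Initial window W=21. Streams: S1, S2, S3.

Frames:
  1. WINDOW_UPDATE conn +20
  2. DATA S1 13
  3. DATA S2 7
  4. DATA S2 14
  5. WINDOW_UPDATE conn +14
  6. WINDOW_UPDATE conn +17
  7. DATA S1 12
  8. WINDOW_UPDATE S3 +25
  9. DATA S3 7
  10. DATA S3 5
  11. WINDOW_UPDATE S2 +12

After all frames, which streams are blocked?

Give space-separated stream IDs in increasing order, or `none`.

Op 1: conn=41 S1=21 S2=21 S3=21 blocked=[]
Op 2: conn=28 S1=8 S2=21 S3=21 blocked=[]
Op 3: conn=21 S1=8 S2=14 S3=21 blocked=[]
Op 4: conn=7 S1=8 S2=0 S3=21 blocked=[2]
Op 5: conn=21 S1=8 S2=0 S3=21 blocked=[2]
Op 6: conn=38 S1=8 S2=0 S3=21 blocked=[2]
Op 7: conn=26 S1=-4 S2=0 S3=21 blocked=[1, 2]
Op 8: conn=26 S1=-4 S2=0 S3=46 blocked=[1, 2]
Op 9: conn=19 S1=-4 S2=0 S3=39 blocked=[1, 2]
Op 10: conn=14 S1=-4 S2=0 S3=34 blocked=[1, 2]
Op 11: conn=14 S1=-4 S2=12 S3=34 blocked=[1]

Answer: S1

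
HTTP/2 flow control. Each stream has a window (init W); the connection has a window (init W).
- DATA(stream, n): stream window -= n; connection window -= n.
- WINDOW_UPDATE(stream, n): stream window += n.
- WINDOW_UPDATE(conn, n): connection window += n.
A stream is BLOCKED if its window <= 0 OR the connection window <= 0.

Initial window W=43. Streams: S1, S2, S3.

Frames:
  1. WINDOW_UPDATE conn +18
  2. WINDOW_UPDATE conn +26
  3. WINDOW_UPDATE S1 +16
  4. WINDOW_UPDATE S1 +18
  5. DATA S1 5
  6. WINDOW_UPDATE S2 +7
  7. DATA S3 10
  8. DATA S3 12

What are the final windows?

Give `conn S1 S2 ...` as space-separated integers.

Answer: 60 72 50 21

Derivation:
Op 1: conn=61 S1=43 S2=43 S3=43 blocked=[]
Op 2: conn=87 S1=43 S2=43 S3=43 blocked=[]
Op 3: conn=87 S1=59 S2=43 S3=43 blocked=[]
Op 4: conn=87 S1=77 S2=43 S3=43 blocked=[]
Op 5: conn=82 S1=72 S2=43 S3=43 blocked=[]
Op 6: conn=82 S1=72 S2=50 S3=43 blocked=[]
Op 7: conn=72 S1=72 S2=50 S3=33 blocked=[]
Op 8: conn=60 S1=72 S2=50 S3=21 blocked=[]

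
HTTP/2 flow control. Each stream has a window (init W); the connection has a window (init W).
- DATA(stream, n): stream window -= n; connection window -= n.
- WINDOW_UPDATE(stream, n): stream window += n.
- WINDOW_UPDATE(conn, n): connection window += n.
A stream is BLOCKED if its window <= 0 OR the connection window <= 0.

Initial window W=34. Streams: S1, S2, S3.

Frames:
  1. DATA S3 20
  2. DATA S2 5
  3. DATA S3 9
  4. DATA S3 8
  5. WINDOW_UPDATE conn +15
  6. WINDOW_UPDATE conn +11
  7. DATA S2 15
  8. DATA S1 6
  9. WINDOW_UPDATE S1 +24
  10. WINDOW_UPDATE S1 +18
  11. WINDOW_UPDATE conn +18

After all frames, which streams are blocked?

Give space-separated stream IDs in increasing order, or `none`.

Answer: S3

Derivation:
Op 1: conn=14 S1=34 S2=34 S3=14 blocked=[]
Op 2: conn=9 S1=34 S2=29 S3=14 blocked=[]
Op 3: conn=0 S1=34 S2=29 S3=5 blocked=[1, 2, 3]
Op 4: conn=-8 S1=34 S2=29 S3=-3 blocked=[1, 2, 3]
Op 5: conn=7 S1=34 S2=29 S3=-3 blocked=[3]
Op 6: conn=18 S1=34 S2=29 S3=-3 blocked=[3]
Op 7: conn=3 S1=34 S2=14 S3=-3 blocked=[3]
Op 8: conn=-3 S1=28 S2=14 S3=-3 blocked=[1, 2, 3]
Op 9: conn=-3 S1=52 S2=14 S3=-3 blocked=[1, 2, 3]
Op 10: conn=-3 S1=70 S2=14 S3=-3 blocked=[1, 2, 3]
Op 11: conn=15 S1=70 S2=14 S3=-3 blocked=[3]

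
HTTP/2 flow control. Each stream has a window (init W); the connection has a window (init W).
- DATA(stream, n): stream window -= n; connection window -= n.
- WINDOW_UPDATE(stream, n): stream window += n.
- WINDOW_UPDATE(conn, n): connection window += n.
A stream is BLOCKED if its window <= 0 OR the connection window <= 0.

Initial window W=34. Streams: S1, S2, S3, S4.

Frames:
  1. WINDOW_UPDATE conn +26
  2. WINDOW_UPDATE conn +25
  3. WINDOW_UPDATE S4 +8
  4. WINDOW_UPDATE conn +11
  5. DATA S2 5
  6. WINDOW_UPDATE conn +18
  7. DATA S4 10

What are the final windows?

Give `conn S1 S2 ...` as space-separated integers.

Answer: 99 34 29 34 32

Derivation:
Op 1: conn=60 S1=34 S2=34 S3=34 S4=34 blocked=[]
Op 2: conn=85 S1=34 S2=34 S3=34 S4=34 blocked=[]
Op 3: conn=85 S1=34 S2=34 S3=34 S4=42 blocked=[]
Op 4: conn=96 S1=34 S2=34 S3=34 S4=42 blocked=[]
Op 5: conn=91 S1=34 S2=29 S3=34 S4=42 blocked=[]
Op 6: conn=109 S1=34 S2=29 S3=34 S4=42 blocked=[]
Op 7: conn=99 S1=34 S2=29 S3=34 S4=32 blocked=[]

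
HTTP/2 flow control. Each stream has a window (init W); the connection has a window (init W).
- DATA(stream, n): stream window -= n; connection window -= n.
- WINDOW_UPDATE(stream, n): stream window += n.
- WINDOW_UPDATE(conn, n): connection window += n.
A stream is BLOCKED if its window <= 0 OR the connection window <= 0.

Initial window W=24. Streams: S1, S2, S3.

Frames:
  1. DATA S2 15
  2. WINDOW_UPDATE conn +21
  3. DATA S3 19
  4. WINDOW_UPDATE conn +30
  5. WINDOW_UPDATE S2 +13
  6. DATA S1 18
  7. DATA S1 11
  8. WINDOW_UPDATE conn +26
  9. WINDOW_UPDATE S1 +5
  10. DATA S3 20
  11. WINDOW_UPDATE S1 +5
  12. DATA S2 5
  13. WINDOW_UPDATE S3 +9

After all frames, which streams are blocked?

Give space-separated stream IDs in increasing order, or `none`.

Op 1: conn=9 S1=24 S2=9 S3=24 blocked=[]
Op 2: conn=30 S1=24 S2=9 S3=24 blocked=[]
Op 3: conn=11 S1=24 S2=9 S3=5 blocked=[]
Op 4: conn=41 S1=24 S2=9 S3=5 blocked=[]
Op 5: conn=41 S1=24 S2=22 S3=5 blocked=[]
Op 6: conn=23 S1=6 S2=22 S3=5 blocked=[]
Op 7: conn=12 S1=-5 S2=22 S3=5 blocked=[1]
Op 8: conn=38 S1=-5 S2=22 S3=5 blocked=[1]
Op 9: conn=38 S1=0 S2=22 S3=5 blocked=[1]
Op 10: conn=18 S1=0 S2=22 S3=-15 blocked=[1, 3]
Op 11: conn=18 S1=5 S2=22 S3=-15 blocked=[3]
Op 12: conn=13 S1=5 S2=17 S3=-15 blocked=[3]
Op 13: conn=13 S1=5 S2=17 S3=-6 blocked=[3]

Answer: S3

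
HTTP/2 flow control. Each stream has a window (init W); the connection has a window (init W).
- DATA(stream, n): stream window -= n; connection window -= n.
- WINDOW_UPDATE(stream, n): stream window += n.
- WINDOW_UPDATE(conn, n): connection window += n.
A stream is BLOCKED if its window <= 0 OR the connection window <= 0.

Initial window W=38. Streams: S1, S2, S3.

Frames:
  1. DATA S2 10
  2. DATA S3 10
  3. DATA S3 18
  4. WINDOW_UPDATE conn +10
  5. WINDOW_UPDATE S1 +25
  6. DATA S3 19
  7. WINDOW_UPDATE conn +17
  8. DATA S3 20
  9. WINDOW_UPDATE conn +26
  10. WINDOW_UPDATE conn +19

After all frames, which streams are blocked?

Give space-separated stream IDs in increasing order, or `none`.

Answer: S3

Derivation:
Op 1: conn=28 S1=38 S2=28 S3=38 blocked=[]
Op 2: conn=18 S1=38 S2=28 S3=28 blocked=[]
Op 3: conn=0 S1=38 S2=28 S3=10 blocked=[1, 2, 3]
Op 4: conn=10 S1=38 S2=28 S3=10 blocked=[]
Op 5: conn=10 S1=63 S2=28 S3=10 blocked=[]
Op 6: conn=-9 S1=63 S2=28 S3=-9 blocked=[1, 2, 3]
Op 7: conn=8 S1=63 S2=28 S3=-9 blocked=[3]
Op 8: conn=-12 S1=63 S2=28 S3=-29 blocked=[1, 2, 3]
Op 9: conn=14 S1=63 S2=28 S3=-29 blocked=[3]
Op 10: conn=33 S1=63 S2=28 S3=-29 blocked=[3]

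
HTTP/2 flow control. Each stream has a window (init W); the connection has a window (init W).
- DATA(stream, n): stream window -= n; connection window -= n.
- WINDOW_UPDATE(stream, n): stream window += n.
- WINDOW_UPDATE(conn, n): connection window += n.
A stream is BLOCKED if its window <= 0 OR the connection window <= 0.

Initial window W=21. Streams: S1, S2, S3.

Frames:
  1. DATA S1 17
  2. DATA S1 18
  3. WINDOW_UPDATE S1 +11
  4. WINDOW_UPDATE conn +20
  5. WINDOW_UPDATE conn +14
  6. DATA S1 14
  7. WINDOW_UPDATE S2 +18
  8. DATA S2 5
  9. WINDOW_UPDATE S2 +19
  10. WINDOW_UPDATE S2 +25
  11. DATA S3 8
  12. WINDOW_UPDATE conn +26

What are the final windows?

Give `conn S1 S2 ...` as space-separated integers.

Answer: 19 -17 78 13

Derivation:
Op 1: conn=4 S1=4 S2=21 S3=21 blocked=[]
Op 2: conn=-14 S1=-14 S2=21 S3=21 blocked=[1, 2, 3]
Op 3: conn=-14 S1=-3 S2=21 S3=21 blocked=[1, 2, 3]
Op 4: conn=6 S1=-3 S2=21 S3=21 blocked=[1]
Op 5: conn=20 S1=-3 S2=21 S3=21 blocked=[1]
Op 6: conn=6 S1=-17 S2=21 S3=21 blocked=[1]
Op 7: conn=6 S1=-17 S2=39 S3=21 blocked=[1]
Op 8: conn=1 S1=-17 S2=34 S3=21 blocked=[1]
Op 9: conn=1 S1=-17 S2=53 S3=21 blocked=[1]
Op 10: conn=1 S1=-17 S2=78 S3=21 blocked=[1]
Op 11: conn=-7 S1=-17 S2=78 S3=13 blocked=[1, 2, 3]
Op 12: conn=19 S1=-17 S2=78 S3=13 blocked=[1]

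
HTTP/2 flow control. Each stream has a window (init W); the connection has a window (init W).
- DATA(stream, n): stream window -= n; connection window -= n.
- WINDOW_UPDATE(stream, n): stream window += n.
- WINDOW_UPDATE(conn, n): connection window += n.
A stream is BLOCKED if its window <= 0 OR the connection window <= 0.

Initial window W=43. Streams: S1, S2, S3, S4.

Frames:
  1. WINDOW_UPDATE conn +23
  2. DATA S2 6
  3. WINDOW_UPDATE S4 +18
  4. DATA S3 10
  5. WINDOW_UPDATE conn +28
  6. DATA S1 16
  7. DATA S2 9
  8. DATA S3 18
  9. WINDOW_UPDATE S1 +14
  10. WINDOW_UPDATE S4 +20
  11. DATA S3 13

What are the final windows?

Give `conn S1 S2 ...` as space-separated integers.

Answer: 22 41 28 2 81

Derivation:
Op 1: conn=66 S1=43 S2=43 S3=43 S4=43 blocked=[]
Op 2: conn=60 S1=43 S2=37 S3=43 S4=43 blocked=[]
Op 3: conn=60 S1=43 S2=37 S3=43 S4=61 blocked=[]
Op 4: conn=50 S1=43 S2=37 S3=33 S4=61 blocked=[]
Op 5: conn=78 S1=43 S2=37 S3=33 S4=61 blocked=[]
Op 6: conn=62 S1=27 S2=37 S3=33 S4=61 blocked=[]
Op 7: conn=53 S1=27 S2=28 S3=33 S4=61 blocked=[]
Op 8: conn=35 S1=27 S2=28 S3=15 S4=61 blocked=[]
Op 9: conn=35 S1=41 S2=28 S3=15 S4=61 blocked=[]
Op 10: conn=35 S1=41 S2=28 S3=15 S4=81 blocked=[]
Op 11: conn=22 S1=41 S2=28 S3=2 S4=81 blocked=[]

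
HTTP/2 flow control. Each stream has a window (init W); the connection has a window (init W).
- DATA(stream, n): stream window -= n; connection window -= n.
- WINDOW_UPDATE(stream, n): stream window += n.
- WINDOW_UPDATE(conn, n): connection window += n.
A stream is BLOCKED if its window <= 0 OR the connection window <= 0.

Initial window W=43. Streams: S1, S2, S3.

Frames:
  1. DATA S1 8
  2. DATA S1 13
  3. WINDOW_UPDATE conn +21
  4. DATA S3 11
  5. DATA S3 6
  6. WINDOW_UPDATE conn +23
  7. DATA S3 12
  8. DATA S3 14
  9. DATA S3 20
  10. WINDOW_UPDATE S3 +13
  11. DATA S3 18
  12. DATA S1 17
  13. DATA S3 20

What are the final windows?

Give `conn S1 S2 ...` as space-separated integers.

Answer: -52 5 43 -45

Derivation:
Op 1: conn=35 S1=35 S2=43 S3=43 blocked=[]
Op 2: conn=22 S1=22 S2=43 S3=43 blocked=[]
Op 3: conn=43 S1=22 S2=43 S3=43 blocked=[]
Op 4: conn=32 S1=22 S2=43 S3=32 blocked=[]
Op 5: conn=26 S1=22 S2=43 S3=26 blocked=[]
Op 6: conn=49 S1=22 S2=43 S3=26 blocked=[]
Op 7: conn=37 S1=22 S2=43 S3=14 blocked=[]
Op 8: conn=23 S1=22 S2=43 S3=0 blocked=[3]
Op 9: conn=3 S1=22 S2=43 S3=-20 blocked=[3]
Op 10: conn=3 S1=22 S2=43 S3=-7 blocked=[3]
Op 11: conn=-15 S1=22 S2=43 S3=-25 blocked=[1, 2, 3]
Op 12: conn=-32 S1=5 S2=43 S3=-25 blocked=[1, 2, 3]
Op 13: conn=-52 S1=5 S2=43 S3=-45 blocked=[1, 2, 3]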